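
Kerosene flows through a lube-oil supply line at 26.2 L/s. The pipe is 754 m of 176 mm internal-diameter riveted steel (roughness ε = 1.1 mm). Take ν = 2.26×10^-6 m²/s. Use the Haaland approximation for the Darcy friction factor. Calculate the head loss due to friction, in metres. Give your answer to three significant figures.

h_f ≈ 8.48 m

V = 4Q/(πD²) = 4·0.0262/(π·0.176²) = 1.077 m/s
Re = VD/ν = 1.077·0.176/2.26×10^-6 = 8.39×10^4 → turbulent
ε/D = 1.1/176 = 0.00625
Haaland: f = 0.03347
h_f = f(L/D)V²/(2g) = 0.03347·(754/0.176)·1.077²/(2·9.81) = 8.477 m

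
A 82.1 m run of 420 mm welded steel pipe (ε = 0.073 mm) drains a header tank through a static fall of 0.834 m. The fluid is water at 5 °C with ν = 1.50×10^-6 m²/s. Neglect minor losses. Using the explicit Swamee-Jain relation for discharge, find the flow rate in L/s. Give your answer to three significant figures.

Q ≈ 329 L/s

Swamee-Jain (Type II): Q = -0.965·√(gD⁵h_f/L)·ln[ε/(3.7D) + √(3.17ν²L/(gD³h_f))]
√(gD⁵h_f/L) = √(9.81·0.420⁵·0.834/82.1) = 0.03609
ε/(3.7D) = 4.70×10^-5; √(3.17ν²L/(gD³h_f)) = 3.11×10^-5
Q = -0.965·0.03609·ln(7.806×10^-5) = 0.3294 m³/s
Check: V = 2.38 m/s, Re = 6.66×10^5, f = 0.01489, h_f = 0.839 m ≈ 0.834 m ✓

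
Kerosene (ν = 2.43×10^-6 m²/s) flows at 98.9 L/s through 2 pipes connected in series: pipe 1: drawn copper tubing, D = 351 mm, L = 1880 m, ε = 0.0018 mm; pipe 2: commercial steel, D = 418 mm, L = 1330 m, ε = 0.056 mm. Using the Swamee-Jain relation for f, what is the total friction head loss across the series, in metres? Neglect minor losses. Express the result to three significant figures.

Pipe 1: V = 1.022 m/s, Re = 1.48×10^5, ε/D = 5.13×10^-6, f = 0.01653, h_1 = f(L/D)V²/2g = 4.715 m
Pipe 2: V = 0.7207 m/s, Re = 1.24×10^5, ε/D = 1.34×10^-4, f = 0.01796, h_2 = f(L/D)V²/2g = 1.513 m
Series → Q common, losses add: H = Σh = 6.228 m

H ≈ 6.23 m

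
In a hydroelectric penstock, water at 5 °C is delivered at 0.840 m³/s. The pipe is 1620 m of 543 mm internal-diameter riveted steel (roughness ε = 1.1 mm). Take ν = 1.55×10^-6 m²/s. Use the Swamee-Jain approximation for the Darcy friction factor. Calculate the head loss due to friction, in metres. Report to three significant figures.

V = 4Q/(πD²) = 4·0.840/(π·0.543²) = 3.627 m/s
Re = VD/ν = 3.627·0.543/1.55×10^-6 = 1.27×10^6 → turbulent
ε/D = 1.1/543 = 0.00203
Swamee-Jain: f = 0.02371
h_f = f(L/D)V²/(2g) = 0.02371·(1620/0.543)·3.627²/(2·9.81) = 47.44 m

h_f ≈ 47.4 m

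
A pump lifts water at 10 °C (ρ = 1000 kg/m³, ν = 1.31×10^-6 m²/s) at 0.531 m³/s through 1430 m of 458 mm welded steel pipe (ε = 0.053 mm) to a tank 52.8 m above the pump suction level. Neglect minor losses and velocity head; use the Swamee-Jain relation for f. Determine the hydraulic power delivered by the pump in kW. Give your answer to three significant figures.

P_hyd ≈ 392 kW

V = 4Q/(πD²) = 3.223 m/s; Re = 1.13×10^6; ε/D = 1.16×10^-4; f = 0.01361
h_f = f(L/D)V²/2g = 22.50 m
Total head H = z + h_f = 52.8 + 22.50 = 75.30 m
P_hyd = ρgQH = 1000·9.81·0.531·75.30 = 392.3 kW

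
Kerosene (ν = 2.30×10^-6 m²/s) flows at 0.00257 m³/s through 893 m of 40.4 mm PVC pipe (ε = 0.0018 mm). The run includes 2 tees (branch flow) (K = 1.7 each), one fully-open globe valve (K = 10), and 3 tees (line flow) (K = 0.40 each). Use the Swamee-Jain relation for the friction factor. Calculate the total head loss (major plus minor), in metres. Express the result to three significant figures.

V = 4Q/(πD²) = 2.005 m/s; V²/2g = 0.2049 m
Re = 3.52×10^4, ε/D = 4.46×10^-5 → f = 0.02265 (Swamee-Jain)
Major: h_f = f(L/D)·V²/2g = 0.02265·22104·0.2049 = 102.6 m
Minor: ΣK = 14.6; h_m = ΣK·V²/2g = 2.991 m
Total H_L = 102.6 + 2.991 = 105.6 m

H_L ≈ 106 m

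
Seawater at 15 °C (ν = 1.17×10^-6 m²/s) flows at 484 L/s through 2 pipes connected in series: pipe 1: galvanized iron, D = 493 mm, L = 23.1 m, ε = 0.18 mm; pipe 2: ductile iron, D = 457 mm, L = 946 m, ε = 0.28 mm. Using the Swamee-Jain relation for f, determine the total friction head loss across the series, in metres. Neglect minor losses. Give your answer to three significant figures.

H ≈ 16.7 m

Pipe 1: V = 2.535 m/s, Re = 1.07×10^6, ε/D = 3.65×10^-4, f = 0.01627, h_1 = f(L/D)V²/2g = 0.2498 m
Pipe 2: V = 2.951 m/s, Re = 1.15×10^6, ε/D = 6.13×10^-4, f = 0.01796, h_2 = f(L/D)V²/2g = 16.50 m
Series → Q common, losses add: H = Σh = 16.75 m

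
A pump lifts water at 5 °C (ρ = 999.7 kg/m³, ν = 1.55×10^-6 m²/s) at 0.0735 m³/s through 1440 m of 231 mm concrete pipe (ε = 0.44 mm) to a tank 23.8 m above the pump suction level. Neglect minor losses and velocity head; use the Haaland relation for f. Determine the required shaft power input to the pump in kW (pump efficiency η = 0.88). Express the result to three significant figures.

V = 4Q/(πD²) = 1.754 m/s; Re = 2.61×10^5; ε/D = 0.00190; f = 0.02379
h_f = f(L/D)V²/2g = 23.25 m
Total head H = z + h_f = 23.8 + 23.25 = 47.05 m
P_hyd = ρgQH = 999.7·9.81·0.0735·47.05 = 33.92 kW
P_shaft = P_hyd/η = 33.92/0.88 = 38.54 kW

P_shaft ≈ 38.5 kW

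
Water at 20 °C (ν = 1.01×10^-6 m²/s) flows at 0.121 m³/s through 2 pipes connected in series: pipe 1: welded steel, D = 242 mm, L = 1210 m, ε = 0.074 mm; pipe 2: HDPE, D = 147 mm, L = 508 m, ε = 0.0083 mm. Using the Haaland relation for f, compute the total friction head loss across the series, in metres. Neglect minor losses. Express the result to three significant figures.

H ≈ 141 m

Pipe 1: V = 2.631 m/s, Re = 6.30×10^5, ε/D = 3.06×10^-4, f = 0.01598, h_1 = f(L/D)V²/2g = 28.19 m
Pipe 2: V = 7.130 m/s, Re = 1.04×10^6, ε/D = 5.65×10^-5, f = 0.01258, h_2 = f(L/D)V²/2g = 112.7 m
Series → Q common, losses add: H = Σh = 140.8 m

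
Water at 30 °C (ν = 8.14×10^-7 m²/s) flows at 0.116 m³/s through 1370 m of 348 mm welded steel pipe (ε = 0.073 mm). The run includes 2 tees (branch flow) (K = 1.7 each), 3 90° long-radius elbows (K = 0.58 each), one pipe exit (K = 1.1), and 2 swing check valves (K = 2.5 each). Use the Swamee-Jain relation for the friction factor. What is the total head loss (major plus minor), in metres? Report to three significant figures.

H_L ≈ 5.49 m

V = 4Q/(πD²) = 1.220 m/s; V²/2g = 0.07581 m
Re = 5.21×10^5, ε/D = 2.10×10^-4 → f = 0.01555 (Swamee-Jain)
Major: h_f = f(L/D)·V²/2g = 0.01555·3937·0.07581 = 4.640 m
Minor: ΣK = 11.2; h_m = ΣK·V²/2g = 0.8521 m
Total H_L = 4.640 + 0.8521 = 5.492 m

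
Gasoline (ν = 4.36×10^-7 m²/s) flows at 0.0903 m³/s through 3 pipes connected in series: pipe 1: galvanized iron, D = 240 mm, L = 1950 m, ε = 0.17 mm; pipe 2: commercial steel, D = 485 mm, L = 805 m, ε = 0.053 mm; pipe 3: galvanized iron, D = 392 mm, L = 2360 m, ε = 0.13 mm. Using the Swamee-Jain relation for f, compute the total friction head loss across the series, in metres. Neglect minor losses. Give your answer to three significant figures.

H ≈ 33.7 m

Pipe 1: V = 1.996 m/s, Re = 1.10×10^6, ε/D = 7.08×10^-4, f = 0.01853, h_1 = f(L/D)V²/2g = 30.58 m
Pipe 2: V = 0.4888 m/s, Re = 5.44×10^5, ε/D = 1.09×10^-4, f = 0.01444, h_2 = f(L/D)V²/2g = 0.2919 m
Pipe 3: V = 0.7482 m/s, Re = 6.73×10^5, ε/D = 3.32×10^-4, f = 0.01633, h_3 = f(L/D)V²/2g = 2.805 m
Series → Q common, losses add: H = Σh = 33.68 m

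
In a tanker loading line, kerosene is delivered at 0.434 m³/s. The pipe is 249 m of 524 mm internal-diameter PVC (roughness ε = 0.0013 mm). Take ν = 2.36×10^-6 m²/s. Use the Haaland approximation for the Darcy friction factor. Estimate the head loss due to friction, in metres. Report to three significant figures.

V = 4Q/(πD²) = 4·0.434/(π·0.524²) = 2.013 m/s
Re = VD/ν = 2.013·0.524/2.36×10^-6 = 4.47×10^5 → turbulent
ε/D = 0.0013/524 = 2.48×10^-6
Haaland: f = 0.01335
h_f = f(L/D)V²/(2g) = 0.01335·(249/0.524)·2.013²/(2·9.81) = 1.310 m

h_f ≈ 1.31 m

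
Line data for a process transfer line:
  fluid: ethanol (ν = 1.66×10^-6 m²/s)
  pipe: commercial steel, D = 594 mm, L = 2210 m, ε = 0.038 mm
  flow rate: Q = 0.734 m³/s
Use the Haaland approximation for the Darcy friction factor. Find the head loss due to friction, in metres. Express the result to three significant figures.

h_f ≈ 17.1 m

V = 4Q/(πD²) = 4·0.734/(π·0.594²) = 2.649 m/s
Re = VD/ν = 2.649·0.594/1.66×10^-6 = 9.48×10^5 → turbulent
ε/D = 0.038/594 = 6.40×10^-5
Haaland: f = 0.01283
h_f = f(L/D)V²/(2g) = 0.01283·(2210/0.594)·2.649²/(2·9.81) = 17.07 m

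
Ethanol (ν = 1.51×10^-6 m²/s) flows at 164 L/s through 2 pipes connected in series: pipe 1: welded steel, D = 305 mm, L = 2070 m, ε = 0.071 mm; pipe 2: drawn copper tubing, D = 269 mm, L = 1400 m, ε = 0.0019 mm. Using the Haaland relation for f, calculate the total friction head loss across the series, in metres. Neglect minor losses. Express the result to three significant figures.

H ≈ 56.3 m

Pipe 1: V = 2.245 m/s, Re = 4.53×10^5, ε/D = 2.33×10^-4, f = 0.01571, h_1 = f(L/D)V²/2g = 27.38 m
Pipe 2: V = 2.886 m/s, Re = 5.14×10^5, ε/D = 7.06×10^-6, f = 0.01308, h_2 = f(L/D)V²/2g = 28.89 m
Series → Q common, losses add: H = Σh = 56.27 m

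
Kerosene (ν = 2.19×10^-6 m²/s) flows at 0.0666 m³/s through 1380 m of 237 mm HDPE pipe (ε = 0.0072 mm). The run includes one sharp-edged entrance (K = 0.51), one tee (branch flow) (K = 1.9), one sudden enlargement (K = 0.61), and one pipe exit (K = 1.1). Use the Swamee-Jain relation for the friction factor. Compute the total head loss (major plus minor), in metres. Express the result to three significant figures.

H_L ≈ 11.6 m

V = 4Q/(πD²) = 1.510 m/s; V²/2g = 0.1162 m
Re = 1.63×10^5, ε/D = 3.04×10^-5 → f = 0.01641 (Swamee-Jain)
Major: h_f = f(L/D)·V²/2g = 0.01641·5823·0.1162 = 11.10 m
Minor: ΣK = 4.12; h_m = ΣK·V²/2g = 0.4786 m
Total H_L = 11.10 + 0.4786 = 11.58 m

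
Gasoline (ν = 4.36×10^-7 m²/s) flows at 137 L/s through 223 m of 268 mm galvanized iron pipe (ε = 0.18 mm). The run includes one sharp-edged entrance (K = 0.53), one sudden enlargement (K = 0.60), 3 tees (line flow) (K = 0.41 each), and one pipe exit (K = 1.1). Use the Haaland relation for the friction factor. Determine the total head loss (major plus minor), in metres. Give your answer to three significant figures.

H_L ≈ 5.58 m

V = 4Q/(πD²) = 2.429 m/s; V²/2g = 0.3006 m
Re = 1.49×10^6, ε/D = 6.72×10^-4 → f = 0.01814 (Haaland)
Major: h_f = f(L/D)·V²/2g = 0.01814·832.1·0.3006 = 4.537 m
Minor: ΣK = 3.46; h_m = ΣK·V²/2g = 1.040 m
Total H_L = 4.537 + 1.040 = 5.578 m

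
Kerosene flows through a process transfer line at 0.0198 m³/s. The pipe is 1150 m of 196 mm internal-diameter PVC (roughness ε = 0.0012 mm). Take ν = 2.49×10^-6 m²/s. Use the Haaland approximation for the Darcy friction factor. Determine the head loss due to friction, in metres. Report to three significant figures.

h_f ≈ 2.65 m

V = 4Q/(πD²) = 4·0.0198/(π·0.196²) = 0.6562 m/s
Re = VD/ν = 0.6562·0.196/2.49×10^-6 = 5.17×10^4 → turbulent
ε/D = 0.0012/196 = 6.12×10^-6
Haaland: f = 0.02058
h_f = f(L/D)V²/(2g) = 0.02058·(1150/0.196)·0.6562²/(2·9.81) = 2.650 m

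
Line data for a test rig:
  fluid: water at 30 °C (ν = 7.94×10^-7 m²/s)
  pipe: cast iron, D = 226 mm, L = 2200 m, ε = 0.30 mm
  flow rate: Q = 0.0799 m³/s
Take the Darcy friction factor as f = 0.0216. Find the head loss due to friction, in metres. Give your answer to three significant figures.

h_f ≈ 42.5 m

V = 4Q/(πD²) = 4·0.0799/(π·0.226²) = 1.992 m/s
h_f = f(L/D)V²/(2g) = 0.02160·(2200/0.226)·1.992²/(2·9.81) = 42.52 m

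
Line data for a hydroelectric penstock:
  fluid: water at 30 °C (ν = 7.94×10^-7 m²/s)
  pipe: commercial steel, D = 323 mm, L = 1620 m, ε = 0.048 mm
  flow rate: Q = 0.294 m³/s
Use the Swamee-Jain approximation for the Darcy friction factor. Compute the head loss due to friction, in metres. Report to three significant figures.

V = 4Q/(πD²) = 4·0.294/(π·0.323²) = 3.588 m/s
Re = VD/ν = 3.588·0.323/7.94×10^-7 = 1.46×10^6 → turbulent
ε/D = 0.048/323 = 1.49×10^-4
Swamee-Jain: f = 0.01385
h_f = f(L/D)V²/(2g) = 0.01385·(1620/0.323)·3.588²/(2·9.81) = 45.58 m

h_f ≈ 45.6 m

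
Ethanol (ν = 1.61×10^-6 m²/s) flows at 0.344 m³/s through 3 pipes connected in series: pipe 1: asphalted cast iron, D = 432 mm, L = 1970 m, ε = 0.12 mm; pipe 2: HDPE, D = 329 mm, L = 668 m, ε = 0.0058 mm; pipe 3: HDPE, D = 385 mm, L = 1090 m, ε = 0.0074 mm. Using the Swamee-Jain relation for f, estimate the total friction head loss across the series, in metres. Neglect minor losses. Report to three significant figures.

Pipe 1: V = 2.347 m/s, Re = 6.30×10^5, ε/D = 2.78×10^-4, f = 0.01594, h_1 = f(L/D)V²/2g = 20.41 m
Pipe 2: V = 4.046 m/s, Re = 8.27×10^5, ε/D = 1.76×10^-5, f = 0.01236, h_2 = f(L/D)V²/2g = 20.95 m
Pipe 3: V = 2.955 m/s, Re = 7.07×10^5, ε/D = 1.92×10^-5, f = 0.01269, h_3 = f(L/D)V²/2g = 15.99 m
Series → Q common, losses add: H = Σh = 57.35 m

H ≈ 57.4 m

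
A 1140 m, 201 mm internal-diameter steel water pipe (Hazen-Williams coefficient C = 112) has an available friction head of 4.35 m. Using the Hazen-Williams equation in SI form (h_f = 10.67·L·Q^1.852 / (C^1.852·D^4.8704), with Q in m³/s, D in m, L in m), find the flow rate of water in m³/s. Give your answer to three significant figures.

Q ≈ 0.0227 m³/s

Rearranging: Q = [h_f·C^1.852·D^4.8704 / (10.67·L)]^(1/1.852)
Q = [4.35·112^1.852·0.201^4.8704 / (10.67·1140)]^0.540 = 0.02269 m³/s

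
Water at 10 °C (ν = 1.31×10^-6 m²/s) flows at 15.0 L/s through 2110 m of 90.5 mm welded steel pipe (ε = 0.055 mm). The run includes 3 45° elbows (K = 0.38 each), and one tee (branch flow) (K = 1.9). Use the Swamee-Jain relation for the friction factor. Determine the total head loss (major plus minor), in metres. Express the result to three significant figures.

H_L ≈ 129 m

V = 4Q/(πD²) = 2.332 m/s; V²/2g = 0.2771 m
Re = 1.61×10^5, ε/D = 6.08×10^-4 → f = 0.01985 (Swamee-Jain)
Major: h_f = f(L/D)·V²/2g = 0.01985·23315·0.2771 = 128.2 m
Minor: ΣK = 3.04; h_m = ΣK·V²/2g = 0.8425 m
Total H_L = 128.2 + 0.8425 = 129.1 m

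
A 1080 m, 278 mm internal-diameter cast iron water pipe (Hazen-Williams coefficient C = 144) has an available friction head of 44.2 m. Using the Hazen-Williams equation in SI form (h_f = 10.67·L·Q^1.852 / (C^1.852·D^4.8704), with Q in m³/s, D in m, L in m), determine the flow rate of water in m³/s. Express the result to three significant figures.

Rearranging: Q = [h_f·C^1.852·D^4.8704 / (10.67·L)]^(1/1.852)
Q = [44.2·144^1.852·0.278^4.8704 / (10.67·1080)]^0.540 = 0.2464 m³/s

Q ≈ 0.246 m³/s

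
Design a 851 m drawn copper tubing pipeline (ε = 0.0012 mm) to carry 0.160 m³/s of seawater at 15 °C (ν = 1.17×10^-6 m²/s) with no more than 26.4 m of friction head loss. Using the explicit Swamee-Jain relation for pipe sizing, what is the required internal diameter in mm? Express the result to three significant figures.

D ≈ 246 mm

Swamee-Jain (Type III): D = 0.66·[ε^1.25·(LQ²/(gh_f))^4.75 + ν·Q^9.4·(L/(gh_f))^5.2]^0.04
LQ²/(gh_f) = 0.08412; L/(gh_f) = 3.286
Term 1 = ε^1.25·(…)^4.75 = 3.11×10^-13; Term 2 = ν·Q^9.4·(…)^5.2 = 1.88×10^-11
D = 0.66·(3.11×10^-13 + 1.88×10^-11)^0.04 = 0.2459 m = 246 mm
Check: V = 3.37 m/s, Re = 7.08×10^5, f = 0.01241, h_f = 24.8 m ≈ 26.4 m ✓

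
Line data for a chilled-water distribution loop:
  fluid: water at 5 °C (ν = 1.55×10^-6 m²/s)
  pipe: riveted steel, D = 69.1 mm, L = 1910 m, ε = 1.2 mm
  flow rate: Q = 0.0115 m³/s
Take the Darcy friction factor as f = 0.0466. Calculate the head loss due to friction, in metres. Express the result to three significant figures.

h_f ≈ 617 m

V = 4Q/(πD²) = 4·0.0115/(π·0.0691²) = 3.067 m/s
h_f = f(L/D)V²/(2g) = 0.04660·(1910/0.0691)·3.067²/(2·9.81) = 617.4 m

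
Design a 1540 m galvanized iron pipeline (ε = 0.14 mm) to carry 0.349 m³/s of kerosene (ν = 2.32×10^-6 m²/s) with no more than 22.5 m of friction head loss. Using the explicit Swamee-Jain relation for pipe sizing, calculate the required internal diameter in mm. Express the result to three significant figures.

Swamee-Jain (Type III): D = 0.66·[ε^1.25·(LQ²/(gh_f))^4.75 + ν·Q^9.4·(L/(gh_f))^5.2]^0.04
LQ²/(gh_f) = 0.8498; L/(gh_f) = 6.977
Term 1 = ε^1.25·(…)^4.75 = 7.03×10^-6; Term 2 = ν·Q^9.4·(…)^5.2 = 2.85×10^-6
D = 0.66·(7.03×10^-6 + 2.85×10^-6)^0.04 = 0.4162 m = 416 mm
Check: V = 2.56 m/s, Re = 4.60×10^5, f = 0.01675, h_f = 20.8 m ≈ 22.5 m ✓

D ≈ 416 mm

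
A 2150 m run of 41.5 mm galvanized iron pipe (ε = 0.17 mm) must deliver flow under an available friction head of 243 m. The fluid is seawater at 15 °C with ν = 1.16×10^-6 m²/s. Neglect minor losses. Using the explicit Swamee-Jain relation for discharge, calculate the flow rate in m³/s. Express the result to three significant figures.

Swamee-Jain (Type II): Q = -0.965·√(gD⁵h_f/L)·ln[ε/(3.7D) + √(3.17ν²L/(gD³h_f))]
√(gD⁵h_f/L) = √(9.81·0.0415⁵·243/2150) = 3.694×10^-4
ε/(3.7D) = 0.00111; √(3.17ν²L/(gD³h_f)) = 2.32×10^-4
Q = -0.965·3.694×10^-4·ln(0.001339) = 0.002359 m³/s
Check: V = 1.74 m/s, Re = 6.24×10^4, f = 0.03059, h_f = 246 m ≈ 243 m ✓

Q ≈ 0.00236 m³/s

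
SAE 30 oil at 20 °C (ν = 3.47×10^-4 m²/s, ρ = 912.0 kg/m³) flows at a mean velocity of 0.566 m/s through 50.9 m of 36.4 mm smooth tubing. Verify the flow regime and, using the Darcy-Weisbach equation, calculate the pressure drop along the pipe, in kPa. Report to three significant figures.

Δp ≈ 220 kPa

Re = VD/ν = 0.566·0.03640/3.47×10^-4 = 59.4 → laminar (Re < 2300)
f = 64/Re = 1.078
h_f = f(L/D)V²/(2g) = 1.078·(50.9/0.03640)·0.566²/(2·9.81) = 24.61 m
Δp = ρg·h_f = 912.0·9.81·24.61 = 220.2 kPa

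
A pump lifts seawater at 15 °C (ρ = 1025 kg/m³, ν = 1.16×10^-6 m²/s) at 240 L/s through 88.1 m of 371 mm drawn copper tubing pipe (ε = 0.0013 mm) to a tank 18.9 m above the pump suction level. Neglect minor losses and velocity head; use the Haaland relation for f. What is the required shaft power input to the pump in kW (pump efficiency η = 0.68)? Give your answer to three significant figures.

P_shaft ≈ 69.7 kW

V = 4Q/(πD²) = 2.220 m/s; Re = 7.10×10^5; ε/D = 3.50×10^-6; f = 0.01233
h_f = f(L/D)V²/2g = 0.7355 m
Total head H = z + h_f = 18.9 + 0.7355 = 19.64 m
P_hyd = ρgQH = 1025·9.81·0.240·19.64 = 47.39 kW
P_shaft = P_hyd/η = 47.39/0.68 = 69.68 kW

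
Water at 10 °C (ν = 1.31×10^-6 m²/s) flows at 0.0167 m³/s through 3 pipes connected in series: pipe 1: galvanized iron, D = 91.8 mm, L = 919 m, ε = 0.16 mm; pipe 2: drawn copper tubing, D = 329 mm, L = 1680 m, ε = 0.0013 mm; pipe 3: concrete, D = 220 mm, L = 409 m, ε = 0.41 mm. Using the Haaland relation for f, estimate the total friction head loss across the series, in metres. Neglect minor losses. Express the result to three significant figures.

H ≈ 77.3 m

Pipe 1: V = 2.523 m/s, Re = 1.77×10^5, ε/D = 0.00174, f = 0.02360, h_1 = f(L/D)V²/2g = 76.66 m
Pipe 2: V = 0.1964 m/s, Re = 4.93×10^4, ε/D = 3.95×10^-6, f = 0.02078, h_2 = f(L/D)V²/2g = 0.2087 m
Pipe 3: V = 0.4393 m/s, Re = 7.38×10^4, ε/D = 0.00186, f = 0.02511, h_3 = f(L/D)V²/2g = 0.4592 m
Series → Q common, losses add: H = Σh = 77.32 m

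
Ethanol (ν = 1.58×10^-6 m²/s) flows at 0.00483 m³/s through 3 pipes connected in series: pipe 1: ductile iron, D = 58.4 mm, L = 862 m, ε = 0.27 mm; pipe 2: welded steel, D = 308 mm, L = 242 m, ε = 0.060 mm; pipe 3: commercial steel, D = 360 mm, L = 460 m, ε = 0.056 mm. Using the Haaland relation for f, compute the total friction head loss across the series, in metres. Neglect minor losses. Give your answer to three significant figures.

H ≈ 75.9 m

Pipe 1: V = 1.803 m/s, Re = 6.66×10^4, ε/D = 0.00462, f = 0.03104, h_1 = f(L/D)V²/2g = 75.92 m
Pipe 2: V = 0.06483 m/s, Re = 1.26×10^4, ε/D = 1.95×10^-4, f = 0.02924, h_2 = f(L/D)V²/2g = 0.004921 m
Pipe 3: V = 0.04745 m/s, Re = 1.08×10^4, ε/D = 1.56×10^-4, f = 0.03041, h_3 = f(L/D)V²/2g = 0.004460 m
Series → Q common, losses add: H = Σh = 75.93 m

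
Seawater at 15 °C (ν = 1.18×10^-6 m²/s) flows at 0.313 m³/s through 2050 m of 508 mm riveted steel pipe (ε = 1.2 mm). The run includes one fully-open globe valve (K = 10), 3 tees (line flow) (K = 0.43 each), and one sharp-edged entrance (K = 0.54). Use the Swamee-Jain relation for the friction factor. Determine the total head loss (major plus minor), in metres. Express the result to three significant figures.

V = 4Q/(πD²) = 1.544 m/s; V²/2g = 0.1216 m
Re = 6.65×10^5, ε/D = 0.00236 → f = 0.02483 (Swamee-Jain)
Major: h_f = f(L/D)·V²/2g = 0.02483·4035·0.1216 = 12.18 m
Minor: ΣK = 11.8; h_m = ΣK·V²/2g = 1.438 m
Total H_L = 12.18 + 1.438 = 13.62 m

H_L ≈ 13.6 m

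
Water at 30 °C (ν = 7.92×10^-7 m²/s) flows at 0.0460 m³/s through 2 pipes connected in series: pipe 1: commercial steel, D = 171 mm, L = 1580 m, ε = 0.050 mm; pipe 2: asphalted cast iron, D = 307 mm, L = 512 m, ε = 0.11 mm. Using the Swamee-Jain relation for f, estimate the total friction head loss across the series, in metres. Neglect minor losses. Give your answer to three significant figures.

H ≈ 31.7 m

Pipe 1: V = 2.003 m/s, Re = 4.32×10^5, ε/D = 2.92×10^-4, f = 0.01649, h_1 = f(L/D)V²/2g = 31.15 m
Pipe 2: V = 0.6214 m/s, Re = 2.41×10^5, ε/D = 3.58×10^-4, f = 0.01781, h_2 = f(L/D)V²/2g = 0.5845 m
Series → Q common, losses add: H = Σh = 31.73 m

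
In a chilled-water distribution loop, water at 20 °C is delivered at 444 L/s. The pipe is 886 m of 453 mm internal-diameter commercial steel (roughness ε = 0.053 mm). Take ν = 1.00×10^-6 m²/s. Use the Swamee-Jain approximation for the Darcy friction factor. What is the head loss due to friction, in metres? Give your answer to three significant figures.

V = 4Q/(πD²) = 4·0.444/(π·0.453²) = 2.755 m/s
Re = VD/ν = 2.755·0.453/1.00×10^-6 = 1.25×10^6 → turbulent
ε/D = 0.053/453 = 1.17×10^-4
Swamee-Jain: f = 0.01353
h_f = f(L/D)V²/(2g) = 0.01353·(886/0.453)·2.755²/(2·9.81) = 10.24 m

h_f ≈ 10.2 m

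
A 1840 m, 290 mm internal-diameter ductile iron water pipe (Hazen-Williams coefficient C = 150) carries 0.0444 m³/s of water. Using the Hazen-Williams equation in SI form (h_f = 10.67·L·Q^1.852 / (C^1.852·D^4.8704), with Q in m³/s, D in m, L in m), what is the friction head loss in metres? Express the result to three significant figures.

h_f ≈ 2.38 m

h_f = 10.67·1840·0.0444^1.852 / (150^1.852·0.290^4.8704) = 2.378 m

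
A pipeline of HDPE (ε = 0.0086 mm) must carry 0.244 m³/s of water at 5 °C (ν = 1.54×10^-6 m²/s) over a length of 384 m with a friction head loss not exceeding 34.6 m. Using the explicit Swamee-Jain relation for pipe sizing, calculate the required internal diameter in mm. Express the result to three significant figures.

D ≈ 235 mm

Swamee-Jain (Type III): D = 0.66·[ε^1.25·(LQ²/(gh_f))^4.75 + ν·Q^9.4·(L/(gh_f))^5.2]^0.04
LQ²/(gh_f) = 0.06735; L/(gh_f) = 1.131
Term 1 = ε^1.25·(…)^4.75 = 1.27×10^-12; Term 2 = ν·Q^9.4·(…)^5.2 = 5.10×10^-12
D = 0.66·(1.27×10^-12 + 5.10×10^-12)^0.04 = 0.2353 m = 235 mm
Check: V = 5.61 m/s, Re = 8.57×10^5, f = 0.01267, h_f = 33.1 m ≈ 34.6 m ✓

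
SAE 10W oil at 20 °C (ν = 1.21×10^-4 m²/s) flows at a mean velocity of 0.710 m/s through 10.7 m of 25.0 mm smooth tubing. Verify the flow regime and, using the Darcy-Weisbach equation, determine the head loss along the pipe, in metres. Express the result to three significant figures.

h_f ≈ 4.80 m

Re = VD/ν = 0.710·0.02500/1.21×10^-4 = 147 → laminar (Re < 2300)
f = 64/Re = 0.4363
h_f = f(L/D)V²/(2g) = 0.4363·(10.7/0.02500)·0.710²/(2·9.81) = 4.798 m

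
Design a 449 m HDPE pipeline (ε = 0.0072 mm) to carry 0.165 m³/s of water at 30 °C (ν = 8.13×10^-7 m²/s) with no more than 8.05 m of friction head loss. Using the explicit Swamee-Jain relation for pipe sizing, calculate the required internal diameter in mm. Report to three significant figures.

D ≈ 276 mm

Swamee-Jain (Type III): D = 0.66·[ε^1.25·(LQ²/(gh_f))^4.75 + ν·Q^9.4·(L/(gh_f))^5.2]^0.04
LQ²/(gh_f) = 0.1548; L/(gh_f) = 5.686
Term 1 = ε^1.25·(…)^4.75 = 5.28×10^-11; Term 2 = ν·Q^9.4·(…)^5.2 = 3.02×10^-10
D = 0.66·(5.28×10^-11 + 3.02×10^-10)^0.04 = 0.2764 m = 276 mm
Check: V = 2.75 m/s, Re = 9.35×10^5, f = 0.01232, h_f = 7.72 m ≈ 8.05 m ✓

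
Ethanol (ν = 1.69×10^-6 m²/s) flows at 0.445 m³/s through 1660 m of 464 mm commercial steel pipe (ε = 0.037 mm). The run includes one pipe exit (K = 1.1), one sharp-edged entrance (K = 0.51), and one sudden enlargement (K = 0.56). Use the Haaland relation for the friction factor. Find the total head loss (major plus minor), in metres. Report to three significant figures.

V = 4Q/(πD²) = 2.632 m/s; V²/2g = 0.3530 m
Re = 7.23×10^5, ε/D = 7.97×10^-5 → f = 0.01344 (Haaland)
Major: h_f = f(L/D)·V²/2g = 0.01344·3578·0.3530 = 16.98 m
Minor: ΣK = 2.17; h_m = ΣK·V²/2g = 0.7660 m
Total H_L = 16.98 + 0.7660 = 17.74 m

H_L ≈ 17.7 m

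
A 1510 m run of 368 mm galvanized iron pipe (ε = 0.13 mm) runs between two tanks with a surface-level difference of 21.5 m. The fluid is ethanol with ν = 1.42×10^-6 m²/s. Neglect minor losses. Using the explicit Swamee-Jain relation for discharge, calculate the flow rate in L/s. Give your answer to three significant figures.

Swamee-Jain (Type II): Q = -0.965·√(gD⁵h_f/L)·ln[ε/(3.7D) + √(3.17ν²L/(gD³h_f))]
√(gD⁵h_f/L) = √(9.81·0.368⁵·21.5/1510) = 0.03070
ε/(3.7D) = 9.55×10^-5; √(3.17ν²L/(gD³h_f)) = 3.03×10^-5
Q = -0.965·0.03070·ln(1.258×10^-4) = 0.2661 m³/s
Check: V = 2.50 m/s, Re = 6.48×10^5, f = 0.01653, h_f = 21.6 m ≈ 21.5 m ✓

Q ≈ 266 L/s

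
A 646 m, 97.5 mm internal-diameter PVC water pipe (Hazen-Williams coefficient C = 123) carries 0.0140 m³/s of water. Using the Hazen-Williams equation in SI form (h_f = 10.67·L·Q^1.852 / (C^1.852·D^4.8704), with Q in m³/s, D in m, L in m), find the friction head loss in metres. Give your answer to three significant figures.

h_f = 10.67·646·0.0140^1.852 / (123^1.852·0.0975^4.8704) = 28.74 m

h_f ≈ 28.7 m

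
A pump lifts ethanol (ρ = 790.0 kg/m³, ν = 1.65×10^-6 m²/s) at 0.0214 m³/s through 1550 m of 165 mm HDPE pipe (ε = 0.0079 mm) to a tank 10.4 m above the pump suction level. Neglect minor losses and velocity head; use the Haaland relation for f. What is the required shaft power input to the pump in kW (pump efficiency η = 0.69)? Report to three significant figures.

P_shaft ≈ 4.58 kW

V = 4Q/(πD²) = 1.001 m/s; Re = 1.00×10^5; ε/D = 4.79×10^-5; f = 0.01802
h_f = f(L/D)V²/2g = 8.642 m
Total head H = z + h_f = 10.4 + 8.642 = 19.04 m
P_hyd = ρgQH = 790.0·9.81·0.0214·19.04 = 3.158 kW
P_shaft = P_hyd/η = 3.158/0.69 = 4.577 kW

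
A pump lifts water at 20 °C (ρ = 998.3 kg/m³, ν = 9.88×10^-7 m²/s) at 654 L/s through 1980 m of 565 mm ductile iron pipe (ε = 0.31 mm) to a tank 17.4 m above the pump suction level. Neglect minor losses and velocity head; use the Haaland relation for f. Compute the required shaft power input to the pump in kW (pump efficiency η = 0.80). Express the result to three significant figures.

V = 4Q/(πD²) = 2.609 m/s; Re = 1.49×10^6; ε/D = 5.49×10^-4; f = 0.01737
h_f = f(L/D)V²/2g = 21.11 m
Total head H = z + h_f = 17.4 + 21.11 = 38.51 m
P_hyd = ρgQH = 998.3·9.81·0.654·38.51 = 246.6 kW
P_shaft = P_hyd/η = 246.6/0.80 = 308.3 kW

P_shaft ≈ 308 kW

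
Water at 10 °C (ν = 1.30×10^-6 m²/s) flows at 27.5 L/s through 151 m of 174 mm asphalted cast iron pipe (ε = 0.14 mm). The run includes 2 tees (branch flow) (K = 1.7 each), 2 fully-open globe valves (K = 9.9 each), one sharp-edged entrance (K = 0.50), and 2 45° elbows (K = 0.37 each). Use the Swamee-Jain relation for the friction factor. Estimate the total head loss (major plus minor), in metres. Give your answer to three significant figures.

H_L ≈ 2.90 m

V = 4Q/(πD²) = 1.156 m/s; V²/2g = 0.06817 m
Re = 1.55×10^5, ε/D = 8.05×10^-4 → f = 0.02078 (Swamee-Jain)
Major: h_f = f(L/D)·V²/2g = 0.02078·867.8·0.06817 = 1.229 m
Minor: ΣK = 24.4; h_m = ΣK·V²/2g = 1.666 m
Total H_L = 1.229 + 1.666 = 2.895 m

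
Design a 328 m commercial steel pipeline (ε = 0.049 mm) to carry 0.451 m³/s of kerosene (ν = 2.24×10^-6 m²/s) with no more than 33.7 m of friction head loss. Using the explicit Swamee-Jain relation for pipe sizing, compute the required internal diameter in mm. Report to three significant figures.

Swamee-Jain (Type III): D = 0.66·[ε^1.25·(LQ²/(gh_f))^4.75 + ν·Q^9.4·(L/(gh_f))^5.2]^0.04
LQ²/(gh_f) = 0.2018; L/(gh_f) = 0.9921
Term 1 = ε^1.25·(…)^4.75 = 2.05×10^-9; Term 2 = ν·Q^9.4·(…)^5.2 = 1.21×10^-9
D = 0.66·(2.05×10^-9 + 1.21×10^-9)^0.04 = 0.3020 m = 302 mm
Check: V = 6.30 m/s, Re = 8.49×10^5, f = 0.01450, h_f = 31.8 m ≈ 33.7 m ✓

D ≈ 302 mm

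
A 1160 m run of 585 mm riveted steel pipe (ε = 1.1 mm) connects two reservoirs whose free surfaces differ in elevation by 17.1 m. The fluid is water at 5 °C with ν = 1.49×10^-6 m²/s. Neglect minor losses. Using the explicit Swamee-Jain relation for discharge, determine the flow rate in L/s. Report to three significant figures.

Swamee-Jain (Type II): Q = -0.965·√(gD⁵h_f/L)·ln[ε/(3.7D) + √(3.17ν²L/(gD³h_f))]
√(gD⁵h_f/L) = √(9.81·0.585⁵·17.1/1160) = 0.09954
ε/(3.7D) = 5.08×10^-4; √(3.17ν²L/(gD³h_f)) = 1.56×10^-5
Q = -0.965·0.09954·ln(5.238×10^-4) = 0.7256 m³/s
Check: V = 2.70 m/s, Re = 1.06×10^6, f = 0.02330, h_f = 17.2 m ≈ 17.1 m ✓

Q ≈ 726 L/s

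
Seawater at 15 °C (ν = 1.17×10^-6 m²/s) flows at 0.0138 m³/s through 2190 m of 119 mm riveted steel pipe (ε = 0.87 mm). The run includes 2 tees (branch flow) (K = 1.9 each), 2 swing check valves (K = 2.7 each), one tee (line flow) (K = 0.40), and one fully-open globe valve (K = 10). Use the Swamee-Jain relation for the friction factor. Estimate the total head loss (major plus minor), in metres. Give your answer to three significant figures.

H_L ≈ 52.1 m

V = 4Q/(πD²) = 1.241 m/s; V²/2g = 0.07847 m
Re = 1.26×10^5, ε/D = 0.00731 → f = 0.03499 (Swamee-Jain)
Major: h_f = f(L/D)·V²/2g = 0.03499·18403·0.07847 = 50.53 m
Minor: ΣK = 19.6; h_m = ΣK·V²/2g = 1.538 m
Total H_L = 50.53 + 1.538 = 52.07 m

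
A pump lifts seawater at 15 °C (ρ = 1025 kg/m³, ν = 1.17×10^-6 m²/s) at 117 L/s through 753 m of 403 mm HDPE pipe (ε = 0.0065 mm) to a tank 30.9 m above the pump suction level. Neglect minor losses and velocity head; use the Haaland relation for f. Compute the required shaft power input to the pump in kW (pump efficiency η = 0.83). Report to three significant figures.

V = 4Q/(πD²) = 0.9172 m/s; Re = 3.16×10^5; ε/D = 1.61×10^-5; f = 0.01434
h_f = f(L/D)V²/2g = 1.149 m
Total head H = z + h_f = 30.9 + 1.149 = 32.05 m
P_hyd = ρgQH = 1025·9.81·0.117·32.05 = 37.70 kW
P_shaft = P_hyd/η = 37.70/0.83 = 45.43 kW

P_shaft ≈ 45.4 kW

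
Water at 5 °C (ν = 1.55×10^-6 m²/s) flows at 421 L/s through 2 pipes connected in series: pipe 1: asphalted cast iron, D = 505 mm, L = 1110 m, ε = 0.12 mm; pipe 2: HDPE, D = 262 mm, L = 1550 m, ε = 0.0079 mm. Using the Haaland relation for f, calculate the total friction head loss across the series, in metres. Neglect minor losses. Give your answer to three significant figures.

H ≈ 224 m

Pipe 1: V = 2.102 m/s, Re = 6.85×10^5, ε/D = 2.38×10^-4, f = 0.01530, h_1 = f(L/D)V²/2g = 7.574 m
Pipe 2: V = 7.809 m/s, Re = 1.32×10^6, ε/D = 3.02×10^-5, f = 0.01174, h_2 = f(L/D)V²/2g = 215.9 m
Series → Q common, losses add: H = Σh = 223.5 m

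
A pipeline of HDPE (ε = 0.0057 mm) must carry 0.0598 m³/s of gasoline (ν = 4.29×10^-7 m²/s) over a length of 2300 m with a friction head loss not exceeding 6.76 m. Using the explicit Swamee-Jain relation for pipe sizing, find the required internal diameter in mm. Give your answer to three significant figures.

Swamee-Jain (Type III): D = 0.66·[ε^1.25·(LQ²/(gh_f))^4.75 + ν·Q^9.4·(L/(gh_f))^5.2]^0.04
LQ²/(gh_f) = 0.1240; L/(gh_f) = 34.68
Term 1 = ε^1.25·(…)^4.75 = 1.38×10^-11; Term 2 = ν·Q^9.4·(…)^5.2 = 1.39×10^-10
D = 0.66·(1.38×10^-11 + 1.39×10^-10)^0.04 = 0.2672 m = 267 mm
Check: V = 1.07 m/s, Re = 6.64×10^5, f = 0.01285, h_f = 6.41 m ≈ 6.76 m ✓

D ≈ 267 mm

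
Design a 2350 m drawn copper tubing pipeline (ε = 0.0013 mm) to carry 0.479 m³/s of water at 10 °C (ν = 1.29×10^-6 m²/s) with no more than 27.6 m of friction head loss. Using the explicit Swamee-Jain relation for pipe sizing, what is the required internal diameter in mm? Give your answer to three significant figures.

D ≈ 456 mm

Swamee-Jain (Type III): D = 0.66·[ε^1.25·(LQ²/(gh_f))^4.75 + ν·Q^9.4·(L/(gh_f))^5.2]^0.04
LQ²/(gh_f) = 1.991; L/(gh_f) = 8.679
Term 1 = ε^1.25·(…)^4.75 = 1.16×10^-6; Term 2 = ν·Q^9.4·(…)^5.2 = 9.68×10^-5
D = 0.66·(1.16×10^-6 + 9.68×10^-5)^0.04 = 0.4562 m = 456 mm
Check: V = 2.93 m/s, Re = 1.04×10^6, f = 0.01161, h_f = 26.2 m ≈ 27.6 m ✓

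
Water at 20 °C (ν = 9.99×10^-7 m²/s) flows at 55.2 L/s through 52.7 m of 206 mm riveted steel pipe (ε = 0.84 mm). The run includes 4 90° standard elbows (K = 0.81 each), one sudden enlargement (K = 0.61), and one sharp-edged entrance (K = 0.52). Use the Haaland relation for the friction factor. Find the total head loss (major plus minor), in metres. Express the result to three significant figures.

H_L ≈ 1.65 m

V = 4Q/(πD²) = 1.656 m/s; V²/2g = 0.1398 m
Re = 3.42×10^5, ε/D = 0.00408 → f = 0.02892 (Haaland)
Major: h_f = f(L/D)·V²/2g = 0.02892·255.8·0.1398 = 1.035 m
Minor: ΣK = 4.37; h_m = ΣK·V²/2g = 0.6110 m
Total H_L = 1.035 + 0.6110 = 1.645 m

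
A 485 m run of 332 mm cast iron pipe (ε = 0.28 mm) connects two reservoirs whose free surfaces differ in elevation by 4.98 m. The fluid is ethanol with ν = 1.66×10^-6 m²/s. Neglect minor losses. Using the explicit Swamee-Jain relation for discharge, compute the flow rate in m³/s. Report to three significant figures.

Q ≈ 0.159 m³/s

Swamee-Jain (Type II): Q = -0.965·√(gD⁵h_f/L)·ln[ε/(3.7D) + √(3.17ν²L/(gD³h_f))]
√(gD⁵h_f/L) = √(9.81·0.332⁵·4.98/485) = 0.02016
ε/(3.7D) = 2.28×10^-4; √(3.17ν²L/(gD³h_f)) = 4.87×10^-5
Q = -0.965·0.02016·ln(2.766×10^-4) = 0.1594 m³/s
Check: V = 1.84 m/s, Re = 3.68×10^5, f = 0.01988, h_f = 5.02 m ≈ 4.98 m ✓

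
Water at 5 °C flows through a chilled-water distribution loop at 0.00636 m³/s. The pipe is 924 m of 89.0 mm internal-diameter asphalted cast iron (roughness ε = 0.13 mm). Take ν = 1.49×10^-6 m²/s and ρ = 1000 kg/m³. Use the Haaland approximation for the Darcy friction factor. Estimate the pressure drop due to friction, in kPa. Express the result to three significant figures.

Δp ≈ 133 kPa

V = 4Q/(πD²) = 4·0.00636/(π·0.0890²) = 1.022 m/s
Re = VD/ν = 1.022·0.0890/1.49×10^-6 = 6.11×10^4 → turbulent
ε/D = 0.13/89.0 = 0.00146
Haaland: f = 0.02444
h_f = f(L/D)V²/(2g) = 0.02444·(924/0.0890)·1.022²/(2·9.81) = 13.52 m
Δp = ρg·h_f = 1000·9.81·13.52 = 132.6 kPa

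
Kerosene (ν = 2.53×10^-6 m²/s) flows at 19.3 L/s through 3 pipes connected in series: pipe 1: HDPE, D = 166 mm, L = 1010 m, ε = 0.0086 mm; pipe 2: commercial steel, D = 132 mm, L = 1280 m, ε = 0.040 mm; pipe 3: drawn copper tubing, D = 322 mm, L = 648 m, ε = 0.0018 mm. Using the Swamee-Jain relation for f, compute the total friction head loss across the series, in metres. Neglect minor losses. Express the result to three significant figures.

Pipe 1: V = 0.8918 m/s, Re = 5.85×10^4, ε/D = 5.18×10^-5, f = 0.02028, h_1 = f(L/D)V²/2g = 5.000 m
Pipe 2: V = 1.410 m/s, Re = 7.36×10^4, ε/D = 3.03×10^-4, f = 0.02049, h_2 = f(L/D)V²/2g = 20.14 m
Pipe 3: V = 0.2370 m/s, Re = 3.02×10^4, ε/D = 5.59×10^-6, f = 0.02336, h_3 = f(L/D)V²/2g = 0.1346 m
Series → Q common, losses add: H = Σh = 25.27 m

H ≈ 25.3 m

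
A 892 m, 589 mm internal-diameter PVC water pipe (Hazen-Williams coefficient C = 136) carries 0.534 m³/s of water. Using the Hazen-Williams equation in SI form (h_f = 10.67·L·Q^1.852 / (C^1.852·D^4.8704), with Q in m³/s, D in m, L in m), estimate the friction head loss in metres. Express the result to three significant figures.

h_f ≈ 4.39 m

h_f = 10.67·892·0.534^1.852 / (136^1.852·0.589^4.8704) = 4.388 m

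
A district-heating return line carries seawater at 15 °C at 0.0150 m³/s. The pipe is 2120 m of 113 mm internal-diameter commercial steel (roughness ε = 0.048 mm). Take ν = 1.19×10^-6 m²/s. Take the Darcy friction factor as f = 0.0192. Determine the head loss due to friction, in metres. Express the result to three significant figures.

V = 4Q/(πD²) = 4·0.0150/(π·0.113²) = 1.496 m/s
h_f = f(L/D)V²/(2g) = 0.01920·(2120/0.113)·1.496²/(2·9.81) = 41.07 m

h_f ≈ 41.1 m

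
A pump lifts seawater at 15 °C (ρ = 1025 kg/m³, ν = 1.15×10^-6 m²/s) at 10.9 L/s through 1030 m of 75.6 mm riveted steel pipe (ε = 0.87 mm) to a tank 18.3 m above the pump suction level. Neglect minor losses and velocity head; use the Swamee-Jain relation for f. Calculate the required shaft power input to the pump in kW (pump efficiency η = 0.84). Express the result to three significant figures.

P_shaft ≈ 23.9 kW

V = 4Q/(πD²) = 2.428 m/s; Re = 1.60×10^5; ε/D = 0.0115; f = 0.04029
h_f = f(L/D)V²/2g = 165.0 m
Total head H = z + h_f = 18.3 + 165.0 = 183.3 m
P_hyd = ρgQH = 1025·9.81·0.0109·183.3 = 20.09 kW
P_shaft = P_hyd/η = 20.09/0.84 = 23.91 kW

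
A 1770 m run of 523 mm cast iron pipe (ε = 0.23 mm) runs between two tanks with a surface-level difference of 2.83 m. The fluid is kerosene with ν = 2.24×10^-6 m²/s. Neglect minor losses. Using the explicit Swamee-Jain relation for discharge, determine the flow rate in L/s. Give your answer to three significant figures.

Swamee-Jain (Type II): Q = -0.965·√(gD⁵h_f/L)·ln[ε/(3.7D) + √(3.17ν²L/(gD³h_f))]
√(gD⁵h_f/L) = √(9.81·0.523⁵·2.83/1770) = 0.02477
ε/(3.7D) = 1.19×10^-4; √(3.17ν²L/(gD³h_f)) = 8.42×10^-5
Q = -0.965·0.02477·ln(2.031×10^-4) = 0.2033 m³/s
Check: V = 0.946 m/s, Re = 2.21×10^5, f = 0.01844, h_f = 2.85 m ≈ 2.83 m ✓

Q ≈ 203 L/s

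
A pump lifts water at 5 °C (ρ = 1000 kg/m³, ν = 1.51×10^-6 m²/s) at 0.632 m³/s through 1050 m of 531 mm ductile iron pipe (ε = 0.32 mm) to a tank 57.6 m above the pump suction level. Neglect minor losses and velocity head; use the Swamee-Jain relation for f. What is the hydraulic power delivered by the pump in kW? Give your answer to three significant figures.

P_hyd ≈ 449 kW

V = 4Q/(πD²) = 2.854 m/s; Re = 1.00×10^6; ε/D = 6.03×10^-4; f = 0.01796
h_f = f(L/D)V²/2g = 14.74 m
Total head H = z + h_f = 57.6 + 14.74 = 72.34 m
P_hyd = ρgQH = 1000·9.81·0.632·72.34 = 448.5 kW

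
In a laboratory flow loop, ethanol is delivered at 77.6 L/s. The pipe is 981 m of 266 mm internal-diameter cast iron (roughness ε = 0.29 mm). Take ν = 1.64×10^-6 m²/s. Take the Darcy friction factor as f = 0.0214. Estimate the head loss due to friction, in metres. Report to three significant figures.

V = 4Q/(πD²) = 4·0.0776/(π·0.266²) = 1.396 m/s
h_f = f(L/D)V²/(2g) = 0.02140·(981/0.266)·1.396²/(2·9.81) = 7.844 m

h_f ≈ 7.84 m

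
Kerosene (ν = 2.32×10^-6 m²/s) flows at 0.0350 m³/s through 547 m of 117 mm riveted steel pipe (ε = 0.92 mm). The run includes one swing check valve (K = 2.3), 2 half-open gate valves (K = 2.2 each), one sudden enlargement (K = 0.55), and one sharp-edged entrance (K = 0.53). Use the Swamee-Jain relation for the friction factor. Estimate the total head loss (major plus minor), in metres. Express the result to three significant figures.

V = 4Q/(πD²) = 3.255 m/s; V²/2g = 0.5401 m
Re = 1.64×10^5, ε/D = 0.00786 → f = 0.03561 (Swamee-Jain)
Major: h_f = f(L/D)·V²/2g = 0.03561·4675·0.5401 = 89.94 m
Minor: ΣK = 7.78; h_m = ΣK·V²/2g = 4.202 m
Total H_L = 89.94 + 4.202 = 94.14 m

H_L ≈ 94.1 m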